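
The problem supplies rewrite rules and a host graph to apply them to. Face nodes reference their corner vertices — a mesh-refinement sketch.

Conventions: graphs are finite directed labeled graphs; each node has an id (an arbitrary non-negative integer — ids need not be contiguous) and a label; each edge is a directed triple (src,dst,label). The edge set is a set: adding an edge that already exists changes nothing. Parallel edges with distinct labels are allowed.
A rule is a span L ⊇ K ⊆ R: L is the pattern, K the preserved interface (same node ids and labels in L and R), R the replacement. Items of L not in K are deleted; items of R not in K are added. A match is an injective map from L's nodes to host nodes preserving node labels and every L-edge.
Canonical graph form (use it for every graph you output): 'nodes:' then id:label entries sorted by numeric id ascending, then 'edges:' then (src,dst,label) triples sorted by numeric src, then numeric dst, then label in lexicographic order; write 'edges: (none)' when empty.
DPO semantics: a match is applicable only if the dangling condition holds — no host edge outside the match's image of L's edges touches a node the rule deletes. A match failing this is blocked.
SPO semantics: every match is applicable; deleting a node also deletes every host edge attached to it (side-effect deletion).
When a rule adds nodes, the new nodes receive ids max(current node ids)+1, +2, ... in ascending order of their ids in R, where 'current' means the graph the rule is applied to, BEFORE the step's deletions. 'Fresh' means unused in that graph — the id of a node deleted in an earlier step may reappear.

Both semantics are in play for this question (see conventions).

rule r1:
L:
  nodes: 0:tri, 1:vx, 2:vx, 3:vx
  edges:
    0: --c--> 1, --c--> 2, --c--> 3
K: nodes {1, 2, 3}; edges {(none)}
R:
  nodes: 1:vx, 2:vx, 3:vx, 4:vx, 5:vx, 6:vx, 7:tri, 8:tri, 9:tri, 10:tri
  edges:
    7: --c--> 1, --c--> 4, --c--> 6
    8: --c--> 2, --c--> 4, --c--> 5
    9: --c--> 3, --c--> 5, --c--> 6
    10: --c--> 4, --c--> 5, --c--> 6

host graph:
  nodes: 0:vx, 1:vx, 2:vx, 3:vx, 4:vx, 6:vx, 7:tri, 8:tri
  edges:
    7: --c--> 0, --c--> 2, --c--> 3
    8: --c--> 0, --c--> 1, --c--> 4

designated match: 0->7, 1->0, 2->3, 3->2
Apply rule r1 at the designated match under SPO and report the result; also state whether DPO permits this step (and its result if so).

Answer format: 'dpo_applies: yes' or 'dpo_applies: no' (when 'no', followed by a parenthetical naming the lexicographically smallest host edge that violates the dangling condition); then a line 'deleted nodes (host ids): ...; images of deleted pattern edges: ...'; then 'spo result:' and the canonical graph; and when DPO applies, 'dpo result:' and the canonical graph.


dpo_applies: yes
deleted nodes (host ids): 7; images of deleted pattern edges: (7,0,c); (7,2,c); (7,3,c)
spo result:
nodes: 0:vx, 1:vx, 2:vx, 3:vx, 4:vx, 6:vx, 8:tri, 9:vx, 10:vx, 11:vx, 12:tri, 13:tri, 14:tri, 15:tri
edges: (8,0,c); (8,1,c); (8,4,c); (12,0,c); (12,9,c); (12,11,c); (13,3,c); (13,9,c); (13,10,c); (14,2,c); (14,10,c); (14,11,c); (15,9,c); (15,10,c); (15,11,c)
dpo result:
nodes: 0:vx, 1:vx, 2:vx, 3:vx, 4:vx, 6:vx, 8:tri, 9:vx, 10:vx, 11:vx, 12:tri, 13:tri, 14:tri, 15:tri
edges: (8,0,c); (8,1,c); (8,4,c); (12,0,c); (12,9,c); (12,11,c); (13,3,c); (13,9,c); (13,10,c); (14,2,c); (14,10,c); (14,11,c); (15,9,c); (15,10,c); (15,11,c)


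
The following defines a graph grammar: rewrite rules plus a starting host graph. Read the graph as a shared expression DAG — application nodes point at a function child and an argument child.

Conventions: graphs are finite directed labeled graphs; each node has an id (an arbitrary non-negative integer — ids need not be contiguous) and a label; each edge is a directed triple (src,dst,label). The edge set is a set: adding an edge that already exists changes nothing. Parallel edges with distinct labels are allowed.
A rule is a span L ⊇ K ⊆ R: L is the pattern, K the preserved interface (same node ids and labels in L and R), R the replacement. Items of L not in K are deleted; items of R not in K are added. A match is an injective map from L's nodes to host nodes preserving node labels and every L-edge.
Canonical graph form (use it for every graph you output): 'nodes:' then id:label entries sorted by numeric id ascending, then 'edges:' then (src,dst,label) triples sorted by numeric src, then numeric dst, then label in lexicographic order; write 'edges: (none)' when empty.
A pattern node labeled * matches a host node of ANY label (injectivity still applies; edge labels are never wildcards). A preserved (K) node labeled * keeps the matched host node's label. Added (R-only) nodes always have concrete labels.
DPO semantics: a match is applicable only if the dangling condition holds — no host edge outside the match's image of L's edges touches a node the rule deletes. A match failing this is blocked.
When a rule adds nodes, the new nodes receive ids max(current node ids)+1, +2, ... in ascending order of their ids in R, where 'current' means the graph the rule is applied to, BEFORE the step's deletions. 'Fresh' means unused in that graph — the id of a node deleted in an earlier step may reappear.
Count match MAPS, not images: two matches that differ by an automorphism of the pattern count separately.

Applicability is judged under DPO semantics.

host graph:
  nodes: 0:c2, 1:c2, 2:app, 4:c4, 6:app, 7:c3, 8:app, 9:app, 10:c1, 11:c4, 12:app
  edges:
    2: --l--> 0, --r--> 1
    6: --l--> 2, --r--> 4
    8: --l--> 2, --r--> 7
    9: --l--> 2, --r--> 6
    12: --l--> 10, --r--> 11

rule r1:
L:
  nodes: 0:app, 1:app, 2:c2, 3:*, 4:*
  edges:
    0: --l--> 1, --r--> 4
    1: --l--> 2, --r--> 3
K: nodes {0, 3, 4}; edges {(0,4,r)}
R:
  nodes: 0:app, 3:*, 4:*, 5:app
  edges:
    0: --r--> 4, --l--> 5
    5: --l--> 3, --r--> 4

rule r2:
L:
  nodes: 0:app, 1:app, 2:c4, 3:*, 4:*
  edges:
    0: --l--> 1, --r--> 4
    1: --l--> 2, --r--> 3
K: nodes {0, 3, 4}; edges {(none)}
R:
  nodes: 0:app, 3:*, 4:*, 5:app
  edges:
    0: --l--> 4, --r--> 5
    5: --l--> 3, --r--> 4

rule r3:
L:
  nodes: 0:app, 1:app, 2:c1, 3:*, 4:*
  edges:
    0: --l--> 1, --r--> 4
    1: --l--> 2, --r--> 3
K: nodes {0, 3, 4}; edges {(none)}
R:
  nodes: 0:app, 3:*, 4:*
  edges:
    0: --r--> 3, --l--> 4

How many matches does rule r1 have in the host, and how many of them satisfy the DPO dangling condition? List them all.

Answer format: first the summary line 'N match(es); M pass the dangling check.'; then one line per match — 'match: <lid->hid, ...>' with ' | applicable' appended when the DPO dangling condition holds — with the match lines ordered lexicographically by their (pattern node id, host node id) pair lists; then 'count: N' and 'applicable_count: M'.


3 match(es); 0 pass the dangling check.
match: 0->6, 1->2, 2->0, 3->1, 4->4
match: 0->8, 1->2, 2->0, 3->1, 4->7
match: 0->9, 1->2, 2->0, 3->1, 4->6
count: 3
applicable_count: 0


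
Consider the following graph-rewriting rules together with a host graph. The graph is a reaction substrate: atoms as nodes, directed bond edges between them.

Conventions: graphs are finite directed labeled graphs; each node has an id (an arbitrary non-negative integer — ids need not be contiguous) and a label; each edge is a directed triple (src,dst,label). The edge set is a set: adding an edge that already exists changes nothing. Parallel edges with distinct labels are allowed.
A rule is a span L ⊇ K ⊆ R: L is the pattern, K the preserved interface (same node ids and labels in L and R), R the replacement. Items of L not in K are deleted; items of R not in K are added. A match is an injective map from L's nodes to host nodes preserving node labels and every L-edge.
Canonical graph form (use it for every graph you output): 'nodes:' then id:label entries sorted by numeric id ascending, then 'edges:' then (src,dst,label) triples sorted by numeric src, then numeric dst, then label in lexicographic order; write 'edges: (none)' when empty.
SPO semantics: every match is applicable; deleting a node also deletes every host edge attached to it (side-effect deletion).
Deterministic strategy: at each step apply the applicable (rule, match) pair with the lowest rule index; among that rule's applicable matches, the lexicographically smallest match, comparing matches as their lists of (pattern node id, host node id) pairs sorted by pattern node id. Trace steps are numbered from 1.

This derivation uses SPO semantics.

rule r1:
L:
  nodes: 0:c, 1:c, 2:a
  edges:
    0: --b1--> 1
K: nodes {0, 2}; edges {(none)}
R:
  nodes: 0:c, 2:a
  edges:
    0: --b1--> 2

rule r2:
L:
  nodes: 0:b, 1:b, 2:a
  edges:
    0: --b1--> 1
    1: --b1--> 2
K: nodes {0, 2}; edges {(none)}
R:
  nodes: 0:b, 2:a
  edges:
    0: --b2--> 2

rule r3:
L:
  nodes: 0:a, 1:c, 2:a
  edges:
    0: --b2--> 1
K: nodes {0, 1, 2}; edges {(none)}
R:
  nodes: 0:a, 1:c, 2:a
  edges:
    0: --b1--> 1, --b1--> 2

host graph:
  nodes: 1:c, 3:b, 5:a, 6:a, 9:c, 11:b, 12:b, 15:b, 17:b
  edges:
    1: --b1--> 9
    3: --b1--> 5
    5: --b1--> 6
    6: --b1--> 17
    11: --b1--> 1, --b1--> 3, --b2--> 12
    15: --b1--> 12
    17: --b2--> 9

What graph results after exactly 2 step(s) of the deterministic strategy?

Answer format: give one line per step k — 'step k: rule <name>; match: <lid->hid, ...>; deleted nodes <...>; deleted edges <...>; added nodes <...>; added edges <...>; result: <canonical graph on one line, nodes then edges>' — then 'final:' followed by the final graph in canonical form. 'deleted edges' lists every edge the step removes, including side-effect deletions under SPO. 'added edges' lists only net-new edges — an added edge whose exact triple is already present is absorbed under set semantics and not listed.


step 1: rule r1; match: 0->1, 1->9, 2->5; deleted nodes 9; deleted edges (1,9,b1); (17,9,b2); added nodes (none); added edges (1,5,b1); result: nodes: 1:c, 3:b, 5:a, 6:a, 11:b, 12:b, 15:b, 17:b edges: (1,5,b1); (3,5,b1); (5,6,b1); (6,17,b1); (11,1,b1); (11,3,b1); (11,12,b2); (15,12,b1)
step 2: rule r2; match: 0->11, 1->3, 2->5; deleted nodes 3; deleted edges (3,5,b1); (11,3,b1); added nodes (none); added edges (11,5,b2); result: nodes: 1:c, 5:a, 6:a, 11:b, 12:b, 15:b, 17:b edges: (1,5,b1); (5,6,b1); (6,17,b1); (11,1,b1); (11,5,b2); (11,12,b2); (15,12,b1)
final:
nodes: 1:c, 5:a, 6:a, 11:b, 12:b, 15:b, 17:b
edges: (1,5,b1); (5,6,b1); (6,17,b1); (11,1,b1); (11,5,b2); (11,12,b2); (15,12,b1)


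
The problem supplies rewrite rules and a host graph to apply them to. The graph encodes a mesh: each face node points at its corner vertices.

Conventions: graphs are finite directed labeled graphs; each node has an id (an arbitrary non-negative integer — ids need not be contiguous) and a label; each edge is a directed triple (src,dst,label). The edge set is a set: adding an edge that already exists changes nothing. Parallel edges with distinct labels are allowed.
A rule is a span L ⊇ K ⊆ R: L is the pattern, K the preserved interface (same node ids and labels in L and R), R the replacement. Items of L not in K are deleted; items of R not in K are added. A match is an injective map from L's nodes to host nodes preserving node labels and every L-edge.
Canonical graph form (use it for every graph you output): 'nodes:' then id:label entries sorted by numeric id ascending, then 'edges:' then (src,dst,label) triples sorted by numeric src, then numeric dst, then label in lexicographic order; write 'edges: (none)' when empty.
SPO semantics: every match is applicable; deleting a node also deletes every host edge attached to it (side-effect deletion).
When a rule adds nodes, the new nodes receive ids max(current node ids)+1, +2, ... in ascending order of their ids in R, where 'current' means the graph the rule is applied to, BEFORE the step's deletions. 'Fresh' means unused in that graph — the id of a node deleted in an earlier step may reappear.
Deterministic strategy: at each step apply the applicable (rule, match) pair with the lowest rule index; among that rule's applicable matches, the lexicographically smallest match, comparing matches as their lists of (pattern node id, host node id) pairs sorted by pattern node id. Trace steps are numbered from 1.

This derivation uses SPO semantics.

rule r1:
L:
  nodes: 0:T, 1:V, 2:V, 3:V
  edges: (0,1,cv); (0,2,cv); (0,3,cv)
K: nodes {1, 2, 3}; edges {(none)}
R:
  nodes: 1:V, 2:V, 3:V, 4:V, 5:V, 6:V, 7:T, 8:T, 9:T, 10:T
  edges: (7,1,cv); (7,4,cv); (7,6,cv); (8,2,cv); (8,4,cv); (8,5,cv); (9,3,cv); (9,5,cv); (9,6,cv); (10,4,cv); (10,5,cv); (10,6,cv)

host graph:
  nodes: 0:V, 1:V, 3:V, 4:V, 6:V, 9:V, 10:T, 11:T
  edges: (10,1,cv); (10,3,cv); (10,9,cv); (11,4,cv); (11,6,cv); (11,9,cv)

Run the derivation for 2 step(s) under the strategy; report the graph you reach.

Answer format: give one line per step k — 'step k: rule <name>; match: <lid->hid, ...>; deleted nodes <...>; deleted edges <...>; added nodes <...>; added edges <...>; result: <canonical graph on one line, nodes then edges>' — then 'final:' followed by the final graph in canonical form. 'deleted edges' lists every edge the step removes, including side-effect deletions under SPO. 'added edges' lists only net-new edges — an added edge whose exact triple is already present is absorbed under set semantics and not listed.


step 1: rule r1; match: 0->10, 1->1, 2->3, 3->9; deleted nodes 10; deleted edges (10,1,cv); (10,3,cv); (10,9,cv); added nodes 12, 13, 14, 15, 16, 17, 18; added edges (15,1,cv); (15,12,cv); (15,14,cv); (16,3,cv); (16,12,cv); (16,13,cv); (17,9,cv); (17,13,cv); (17,14,cv); (18,12,cv); (18,13,cv); (18,14,cv); result: nodes: 0:V, 1:V, 3:V, 4:V, 6:V, 9:V, 11:T, 12:V, 13:V, 14:V, 15:T, 16:T, 17:T, 18:T edges: (11,4,cv); (11,6,cv); (11,9,cv); (15,1,cv); (15,12,cv); (15,14,cv); (16,3,cv); (16,12,cv); (16,13,cv); (17,9,cv); (17,13,cv); (17,14,cv); (18,12,cv); (18,13,cv); (18,14,cv)
step 2: rule r1; match: 0->11, 1->4, 2->6, 3->9; deleted nodes 11; deleted edges (11,4,cv); (11,6,cv); (11,9,cv); added nodes 19, 20, 21, 22, 23, 24, 25; added edges (22,4,cv); (22,19,cv); (22,21,cv); (23,6,cv); (23,19,cv); (23,20,cv); (24,9,cv); (24,20,cv); (24,21,cv); (25,19,cv); (25,20,cv); (25,21,cv); result: nodes: 0:V, 1:V, 3:V, 4:V, 6:V, 9:V, 12:V, 13:V, 14:V, 15:T, 16:T, 17:T, 18:T, 19:V, 20:V, 21:V, 22:T, 23:T, 24:T, 25:T edges: (15,1,cv); (15,12,cv); (15,14,cv); (16,3,cv); (16,12,cv); (16,13,cv); (17,9,cv); (17,13,cv); (17,14,cv); (18,12,cv); (18,13,cv); (18,14,cv); (22,4,cv); (22,19,cv); (22,21,cv); (23,6,cv); (23,19,cv); (23,20,cv); (24,9,cv); (24,20,cv); (24,21,cv); (25,19,cv); (25,20,cv); (25,21,cv)
final:
nodes: 0:V, 1:V, 3:V, 4:V, 6:V, 9:V, 12:V, 13:V, 14:V, 15:T, 16:T, 17:T, 18:T, 19:V, 20:V, 21:V, 22:T, 23:T, 24:T, 25:T
edges: (15,1,cv); (15,12,cv); (15,14,cv); (16,3,cv); (16,12,cv); (16,13,cv); (17,9,cv); (17,13,cv); (17,14,cv); (18,12,cv); (18,13,cv); (18,14,cv); (22,4,cv); (22,19,cv); (22,21,cv); (23,6,cv); (23,19,cv); (23,20,cv); (24,9,cv); (24,20,cv); (24,21,cv); (25,19,cv); (25,20,cv); (25,21,cv)


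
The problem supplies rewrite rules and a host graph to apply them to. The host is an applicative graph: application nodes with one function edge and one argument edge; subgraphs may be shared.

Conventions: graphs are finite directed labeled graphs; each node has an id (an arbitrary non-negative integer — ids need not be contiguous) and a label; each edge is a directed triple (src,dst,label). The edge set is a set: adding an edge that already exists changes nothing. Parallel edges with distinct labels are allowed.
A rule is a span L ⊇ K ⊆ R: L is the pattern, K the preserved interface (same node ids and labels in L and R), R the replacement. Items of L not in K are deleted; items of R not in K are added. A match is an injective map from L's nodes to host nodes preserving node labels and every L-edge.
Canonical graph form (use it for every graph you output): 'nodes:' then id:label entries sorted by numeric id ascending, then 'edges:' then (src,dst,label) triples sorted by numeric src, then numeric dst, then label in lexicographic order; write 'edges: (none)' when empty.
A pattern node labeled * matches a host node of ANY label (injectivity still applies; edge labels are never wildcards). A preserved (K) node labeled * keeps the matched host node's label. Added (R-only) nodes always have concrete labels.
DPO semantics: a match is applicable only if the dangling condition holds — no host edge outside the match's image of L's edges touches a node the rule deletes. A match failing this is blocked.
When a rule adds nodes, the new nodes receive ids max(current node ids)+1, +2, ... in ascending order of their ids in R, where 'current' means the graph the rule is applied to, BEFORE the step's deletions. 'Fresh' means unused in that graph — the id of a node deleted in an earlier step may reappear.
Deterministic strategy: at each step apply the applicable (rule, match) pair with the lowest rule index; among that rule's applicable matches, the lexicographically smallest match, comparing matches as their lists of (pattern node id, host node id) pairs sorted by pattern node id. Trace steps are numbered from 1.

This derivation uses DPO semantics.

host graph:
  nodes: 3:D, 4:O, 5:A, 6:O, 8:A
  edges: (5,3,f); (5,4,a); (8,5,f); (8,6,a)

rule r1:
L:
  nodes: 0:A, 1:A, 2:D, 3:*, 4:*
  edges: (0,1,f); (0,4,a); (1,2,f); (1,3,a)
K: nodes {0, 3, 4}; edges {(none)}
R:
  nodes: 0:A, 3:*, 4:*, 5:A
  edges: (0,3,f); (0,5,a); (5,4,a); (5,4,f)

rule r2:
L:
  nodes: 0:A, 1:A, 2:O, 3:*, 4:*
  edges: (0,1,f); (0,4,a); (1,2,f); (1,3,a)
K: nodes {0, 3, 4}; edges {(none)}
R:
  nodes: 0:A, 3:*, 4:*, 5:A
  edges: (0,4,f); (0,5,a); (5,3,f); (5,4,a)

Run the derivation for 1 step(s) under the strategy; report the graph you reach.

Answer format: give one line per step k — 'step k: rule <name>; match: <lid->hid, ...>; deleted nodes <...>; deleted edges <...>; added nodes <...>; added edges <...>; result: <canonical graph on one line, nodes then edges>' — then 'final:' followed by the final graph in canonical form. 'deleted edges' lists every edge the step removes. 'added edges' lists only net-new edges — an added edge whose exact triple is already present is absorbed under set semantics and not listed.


step 1: rule r1; match: 0->8, 1->5, 2->3, 3->4, 4->6; deleted nodes 3, 5; deleted edges (5,3,f); (5,4,a); (8,5,f); (8,6,a); added nodes 9; added edges (8,4,f); (8,9,a); (9,6,a); (9,6,f); result: nodes: 4:O, 6:O, 8:A, 9:A edges: (8,4,f); (8,9,a); (9,6,a); (9,6,f)
final:
nodes: 4:O, 6:O, 8:A, 9:A
edges: (8,4,f); (8,9,a); (9,6,a); (9,6,f)


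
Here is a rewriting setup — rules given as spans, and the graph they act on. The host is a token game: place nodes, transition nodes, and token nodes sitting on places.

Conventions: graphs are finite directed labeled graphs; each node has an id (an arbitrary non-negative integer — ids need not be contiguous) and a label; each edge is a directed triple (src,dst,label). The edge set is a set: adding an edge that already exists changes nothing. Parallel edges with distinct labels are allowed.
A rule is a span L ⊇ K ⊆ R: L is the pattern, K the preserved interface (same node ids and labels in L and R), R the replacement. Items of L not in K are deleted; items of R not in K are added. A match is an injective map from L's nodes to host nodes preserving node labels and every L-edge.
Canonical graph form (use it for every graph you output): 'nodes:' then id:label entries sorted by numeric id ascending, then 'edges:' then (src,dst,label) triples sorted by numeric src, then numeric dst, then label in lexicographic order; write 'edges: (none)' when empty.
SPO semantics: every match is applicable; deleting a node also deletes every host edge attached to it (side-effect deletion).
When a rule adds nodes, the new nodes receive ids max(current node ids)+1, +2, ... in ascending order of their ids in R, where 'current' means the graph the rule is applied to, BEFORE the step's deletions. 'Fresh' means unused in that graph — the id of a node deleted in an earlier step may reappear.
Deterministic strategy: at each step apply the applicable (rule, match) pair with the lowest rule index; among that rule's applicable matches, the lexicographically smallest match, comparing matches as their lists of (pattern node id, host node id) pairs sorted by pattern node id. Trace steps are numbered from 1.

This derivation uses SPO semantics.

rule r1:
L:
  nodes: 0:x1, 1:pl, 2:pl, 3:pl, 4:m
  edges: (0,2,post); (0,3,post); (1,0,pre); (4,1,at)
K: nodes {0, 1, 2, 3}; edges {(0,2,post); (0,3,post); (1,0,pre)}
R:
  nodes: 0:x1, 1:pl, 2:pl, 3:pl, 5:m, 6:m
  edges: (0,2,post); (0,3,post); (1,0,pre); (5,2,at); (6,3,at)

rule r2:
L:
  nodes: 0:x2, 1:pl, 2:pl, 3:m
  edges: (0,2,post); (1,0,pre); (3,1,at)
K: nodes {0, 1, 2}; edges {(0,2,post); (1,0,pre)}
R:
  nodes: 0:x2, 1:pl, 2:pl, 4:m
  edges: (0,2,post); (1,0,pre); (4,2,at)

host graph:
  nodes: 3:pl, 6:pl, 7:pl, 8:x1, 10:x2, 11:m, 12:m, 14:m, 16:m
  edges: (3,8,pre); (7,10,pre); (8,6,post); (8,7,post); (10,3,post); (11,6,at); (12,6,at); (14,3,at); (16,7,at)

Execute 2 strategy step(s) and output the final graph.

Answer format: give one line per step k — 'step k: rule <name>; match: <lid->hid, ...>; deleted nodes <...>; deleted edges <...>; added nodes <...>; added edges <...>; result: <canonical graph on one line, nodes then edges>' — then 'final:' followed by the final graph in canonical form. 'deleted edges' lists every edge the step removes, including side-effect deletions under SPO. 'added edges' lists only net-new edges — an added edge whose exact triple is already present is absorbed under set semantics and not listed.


step 1: rule r1; match: 0->8, 1->3, 2->6, 3->7, 4->14; deleted nodes 14; deleted edges (14,3,at); added nodes 17, 18; added edges (17,6,at); (18,7,at); result: nodes: 3:pl, 6:pl, 7:pl, 8:x1, 10:x2, 11:m, 12:m, 16:m, 17:m, 18:m edges: (3,8,pre); (7,10,pre); (8,6,post); (8,7,post); (10,3,post); (11,6,at); (12,6,at); (16,7,at); (17,6,at); (18,7,at)
step 2: rule r2; match: 0->10, 1->7, 2->3, 3->16; deleted nodes 16; deleted edges (16,7,at); added nodes 19; added edges (19,3,at); result: nodes: 3:pl, 6:pl, 7:pl, 8:x1, 10:x2, 11:m, 12:m, 17:m, 18:m, 19:m edges: (3,8,pre); (7,10,pre); (8,6,post); (8,7,post); (10,3,post); (11,6,at); (12,6,at); (17,6,at); (18,7,at); (19,3,at)
final:
nodes: 3:pl, 6:pl, 7:pl, 8:x1, 10:x2, 11:m, 12:m, 17:m, 18:m, 19:m
edges: (3,8,pre); (7,10,pre); (8,6,post); (8,7,post); (10,3,post); (11,6,at); (12,6,at); (17,6,at); (18,7,at); (19,3,at)


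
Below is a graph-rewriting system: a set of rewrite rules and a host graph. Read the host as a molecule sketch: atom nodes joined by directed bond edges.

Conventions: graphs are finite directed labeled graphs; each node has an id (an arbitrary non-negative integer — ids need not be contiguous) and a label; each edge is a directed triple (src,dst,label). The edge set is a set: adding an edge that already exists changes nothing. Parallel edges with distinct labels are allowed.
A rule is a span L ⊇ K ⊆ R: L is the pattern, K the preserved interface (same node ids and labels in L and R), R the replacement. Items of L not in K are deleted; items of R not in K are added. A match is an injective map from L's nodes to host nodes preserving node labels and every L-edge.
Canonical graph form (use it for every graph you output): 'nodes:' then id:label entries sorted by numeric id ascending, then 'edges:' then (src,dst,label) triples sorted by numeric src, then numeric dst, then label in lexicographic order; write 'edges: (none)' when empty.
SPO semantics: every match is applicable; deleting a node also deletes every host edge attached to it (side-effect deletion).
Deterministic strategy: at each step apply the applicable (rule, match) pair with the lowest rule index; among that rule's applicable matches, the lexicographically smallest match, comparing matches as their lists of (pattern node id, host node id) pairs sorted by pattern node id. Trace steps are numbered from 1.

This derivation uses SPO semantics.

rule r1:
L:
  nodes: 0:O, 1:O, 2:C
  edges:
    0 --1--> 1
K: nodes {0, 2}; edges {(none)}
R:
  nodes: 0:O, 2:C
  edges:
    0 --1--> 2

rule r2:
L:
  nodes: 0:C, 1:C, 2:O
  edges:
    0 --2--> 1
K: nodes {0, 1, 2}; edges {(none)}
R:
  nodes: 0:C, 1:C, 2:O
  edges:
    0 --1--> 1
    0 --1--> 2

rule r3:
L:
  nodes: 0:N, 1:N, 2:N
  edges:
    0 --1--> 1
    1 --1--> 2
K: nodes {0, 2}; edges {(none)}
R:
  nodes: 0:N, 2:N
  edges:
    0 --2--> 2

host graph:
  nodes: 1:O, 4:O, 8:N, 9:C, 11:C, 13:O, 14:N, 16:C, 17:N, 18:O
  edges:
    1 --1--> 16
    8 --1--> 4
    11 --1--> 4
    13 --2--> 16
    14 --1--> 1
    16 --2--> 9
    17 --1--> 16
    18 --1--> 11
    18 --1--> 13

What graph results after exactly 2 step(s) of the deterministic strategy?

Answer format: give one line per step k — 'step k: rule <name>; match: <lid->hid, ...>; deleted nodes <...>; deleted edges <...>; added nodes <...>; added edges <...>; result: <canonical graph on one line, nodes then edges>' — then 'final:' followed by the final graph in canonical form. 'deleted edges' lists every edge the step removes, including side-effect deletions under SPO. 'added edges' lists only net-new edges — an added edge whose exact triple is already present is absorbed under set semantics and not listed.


step 1: rule r1; match: 0->18, 1->13, 2->9; deleted nodes 13; deleted edges (13,16,2); (18,13,1); added nodes (none); added edges (18,9,1); result: nodes: 1:O, 4:O, 8:N, 9:C, 11:C, 14:N, 16:C, 17:N, 18:O edges: (1,16,1); (8,4,1); (11,4,1); (14,1,1); (16,9,2); (17,16,1); (18,9,1); (18,11,1)
step 2: rule r2; match: 0->16, 1->9, 2->1; deleted nodes (none); deleted edges (16,9,2); added nodes (none); added edges (16,1,1); (16,9,1); result: nodes: 1:O, 4:O, 8:N, 9:C, 11:C, 14:N, 16:C, 17:N, 18:O edges: (1,16,1); (8,4,1); (11,4,1); (14,1,1); (16,1,1); (16,9,1); (17,16,1); (18,9,1); (18,11,1)
final:
nodes: 1:O, 4:O, 8:N, 9:C, 11:C, 14:N, 16:C, 17:N, 18:O
edges: (1,16,1); (8,4,1); (11,4,1); (14,1,1); (16,1,1); (16,9,1); (17,16,1); (18,9,1); (18,11,1)


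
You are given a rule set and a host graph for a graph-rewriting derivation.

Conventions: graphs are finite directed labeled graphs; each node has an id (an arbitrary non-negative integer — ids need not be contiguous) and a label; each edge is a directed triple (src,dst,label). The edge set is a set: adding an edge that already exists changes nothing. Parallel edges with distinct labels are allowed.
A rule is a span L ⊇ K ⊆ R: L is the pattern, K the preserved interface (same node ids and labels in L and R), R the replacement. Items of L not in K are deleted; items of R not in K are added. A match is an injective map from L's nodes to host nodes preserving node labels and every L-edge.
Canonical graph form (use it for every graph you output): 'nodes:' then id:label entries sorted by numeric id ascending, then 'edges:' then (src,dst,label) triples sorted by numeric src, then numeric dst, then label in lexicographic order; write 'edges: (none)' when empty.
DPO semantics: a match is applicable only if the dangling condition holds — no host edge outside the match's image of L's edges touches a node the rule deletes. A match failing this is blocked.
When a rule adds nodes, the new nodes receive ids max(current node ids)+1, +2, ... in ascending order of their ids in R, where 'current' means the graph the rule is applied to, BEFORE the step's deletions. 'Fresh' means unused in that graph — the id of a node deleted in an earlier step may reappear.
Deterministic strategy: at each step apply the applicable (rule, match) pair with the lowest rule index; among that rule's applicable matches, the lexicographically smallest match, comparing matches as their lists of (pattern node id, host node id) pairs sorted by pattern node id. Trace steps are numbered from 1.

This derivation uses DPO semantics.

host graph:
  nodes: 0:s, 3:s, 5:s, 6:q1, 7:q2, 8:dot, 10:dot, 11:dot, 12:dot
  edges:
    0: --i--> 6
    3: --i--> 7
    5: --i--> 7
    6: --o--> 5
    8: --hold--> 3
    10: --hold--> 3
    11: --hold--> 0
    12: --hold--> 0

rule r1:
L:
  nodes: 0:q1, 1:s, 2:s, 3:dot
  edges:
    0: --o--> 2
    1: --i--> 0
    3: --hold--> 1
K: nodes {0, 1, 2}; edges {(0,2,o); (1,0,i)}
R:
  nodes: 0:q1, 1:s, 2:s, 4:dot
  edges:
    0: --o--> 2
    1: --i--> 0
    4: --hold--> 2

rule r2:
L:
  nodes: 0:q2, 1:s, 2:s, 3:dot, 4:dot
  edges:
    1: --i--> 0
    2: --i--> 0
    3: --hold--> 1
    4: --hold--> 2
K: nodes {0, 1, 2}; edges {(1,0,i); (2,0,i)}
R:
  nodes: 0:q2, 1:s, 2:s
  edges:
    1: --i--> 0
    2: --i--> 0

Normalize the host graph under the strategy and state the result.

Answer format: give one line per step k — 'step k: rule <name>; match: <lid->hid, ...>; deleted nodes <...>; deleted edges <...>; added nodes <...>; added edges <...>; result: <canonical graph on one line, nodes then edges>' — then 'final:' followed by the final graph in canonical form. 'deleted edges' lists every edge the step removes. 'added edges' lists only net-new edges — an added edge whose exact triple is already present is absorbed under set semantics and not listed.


step 1: rule r1; match: 0->6, 1->0, 2->5, 3->11; deleted nodes 11; deleted edges (11,0,hold); added nodes 13; added edges (13,5,hold); result: nodes: 0:s, 3:s, 5:s, 6:q1, 7:q2, 8:dot, 10:dot, 12:dot, 13:dot edges: (0,6,i); (3,7,i); (5,7,i); (6,5,o); (8,3,hold); (10,3,hold); (12,0,hold); (13,5,hold)
step 2: rule r1; match: 0->6, 1->0, 2->5, 3->12; deleted nodes 12; deleted edges (12,0,hold); added nodes 14; added edges (14,5,hold); result: nodes: 0:s, 3:s, 5:s, 6:q1, 7:q2, 8:dot, 10:dot, 13:dot, 14:dot edges: (0,6,i); (3,7,i); (5,7,i); (6,5,o); (8,3,hold); (10,3,hold); (13,5,hold); (14,5,hold)
step 3: rule r2; match: 0->7, 1->3, 2->5, 3->8, 4->13; deleted nodes 8, 13; deleted edges (8,3,hold); (13,5,hold); added nodes (none); added edges (none); result: nodes: 0:s, 3:s, 5:s, 6:q1, 7:q2, 10:dot, 14:dot edges: (0,6,i); (3,7,i); (5,7,i); (6,5,o); (10,3,hold); (14,5,hold)
step 4: rule r2; match: 0->7, 1->3, 2->5, 3->10, 4->14; deleted nodes 10, 14; deleted edges (10,3,hold); (14,5,hold); added nodes (none); added edges (none); result: nodes: 0:s, 3:s, 5:s, 6:q1, 7:q2 edges: (0,6,i); (3,7,i); (5,7,i); (6,5,o)
final:
nodes: 0:s, 3:s, 5:s, 6:q1, 7:q2
edges: (0,6,i); (3,7,i); (5,7,i); (6,5,o)


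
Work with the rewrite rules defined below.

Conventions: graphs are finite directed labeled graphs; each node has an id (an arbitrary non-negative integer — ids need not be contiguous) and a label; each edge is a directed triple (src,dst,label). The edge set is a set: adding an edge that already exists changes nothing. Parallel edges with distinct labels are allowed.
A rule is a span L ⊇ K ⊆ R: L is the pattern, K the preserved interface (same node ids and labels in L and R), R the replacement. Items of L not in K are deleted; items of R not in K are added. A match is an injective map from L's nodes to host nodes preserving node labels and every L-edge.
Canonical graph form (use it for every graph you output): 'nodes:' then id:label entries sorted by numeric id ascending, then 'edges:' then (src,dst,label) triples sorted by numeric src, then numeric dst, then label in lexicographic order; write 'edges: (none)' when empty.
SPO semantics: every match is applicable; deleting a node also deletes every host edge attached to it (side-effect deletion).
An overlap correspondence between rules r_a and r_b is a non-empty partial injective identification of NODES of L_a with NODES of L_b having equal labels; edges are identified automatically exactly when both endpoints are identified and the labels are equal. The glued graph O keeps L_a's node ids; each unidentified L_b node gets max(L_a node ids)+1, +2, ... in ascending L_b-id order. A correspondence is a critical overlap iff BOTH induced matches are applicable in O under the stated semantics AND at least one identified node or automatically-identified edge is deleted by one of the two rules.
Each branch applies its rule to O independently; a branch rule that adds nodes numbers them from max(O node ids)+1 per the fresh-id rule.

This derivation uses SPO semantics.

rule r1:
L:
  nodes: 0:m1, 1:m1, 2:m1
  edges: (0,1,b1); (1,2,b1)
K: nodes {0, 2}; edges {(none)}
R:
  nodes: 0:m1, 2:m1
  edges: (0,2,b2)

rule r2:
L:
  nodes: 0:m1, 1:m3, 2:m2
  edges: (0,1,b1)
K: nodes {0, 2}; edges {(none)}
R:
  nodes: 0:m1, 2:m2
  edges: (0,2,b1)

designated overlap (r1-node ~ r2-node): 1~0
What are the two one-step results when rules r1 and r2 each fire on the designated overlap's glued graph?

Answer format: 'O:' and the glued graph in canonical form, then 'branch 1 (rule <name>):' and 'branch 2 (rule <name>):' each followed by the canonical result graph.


O:
nodes: 0:m1, 1:m1, 2:m1, 3:m3, 4:m2
edges: (0,1,b1); (1,2,b1); (1,3,b1)
branch 1 (rule r1):
nodes: 0:m1, 2:m1, 3:m3, 4:m2
edges: (0,2,b2)
branch 2 (rule r2):
nodes: 0:m1, 1:m1, 2:m1, 4:m2
edges: (0,1,b1); (1,2,b1); (1,4,b1)


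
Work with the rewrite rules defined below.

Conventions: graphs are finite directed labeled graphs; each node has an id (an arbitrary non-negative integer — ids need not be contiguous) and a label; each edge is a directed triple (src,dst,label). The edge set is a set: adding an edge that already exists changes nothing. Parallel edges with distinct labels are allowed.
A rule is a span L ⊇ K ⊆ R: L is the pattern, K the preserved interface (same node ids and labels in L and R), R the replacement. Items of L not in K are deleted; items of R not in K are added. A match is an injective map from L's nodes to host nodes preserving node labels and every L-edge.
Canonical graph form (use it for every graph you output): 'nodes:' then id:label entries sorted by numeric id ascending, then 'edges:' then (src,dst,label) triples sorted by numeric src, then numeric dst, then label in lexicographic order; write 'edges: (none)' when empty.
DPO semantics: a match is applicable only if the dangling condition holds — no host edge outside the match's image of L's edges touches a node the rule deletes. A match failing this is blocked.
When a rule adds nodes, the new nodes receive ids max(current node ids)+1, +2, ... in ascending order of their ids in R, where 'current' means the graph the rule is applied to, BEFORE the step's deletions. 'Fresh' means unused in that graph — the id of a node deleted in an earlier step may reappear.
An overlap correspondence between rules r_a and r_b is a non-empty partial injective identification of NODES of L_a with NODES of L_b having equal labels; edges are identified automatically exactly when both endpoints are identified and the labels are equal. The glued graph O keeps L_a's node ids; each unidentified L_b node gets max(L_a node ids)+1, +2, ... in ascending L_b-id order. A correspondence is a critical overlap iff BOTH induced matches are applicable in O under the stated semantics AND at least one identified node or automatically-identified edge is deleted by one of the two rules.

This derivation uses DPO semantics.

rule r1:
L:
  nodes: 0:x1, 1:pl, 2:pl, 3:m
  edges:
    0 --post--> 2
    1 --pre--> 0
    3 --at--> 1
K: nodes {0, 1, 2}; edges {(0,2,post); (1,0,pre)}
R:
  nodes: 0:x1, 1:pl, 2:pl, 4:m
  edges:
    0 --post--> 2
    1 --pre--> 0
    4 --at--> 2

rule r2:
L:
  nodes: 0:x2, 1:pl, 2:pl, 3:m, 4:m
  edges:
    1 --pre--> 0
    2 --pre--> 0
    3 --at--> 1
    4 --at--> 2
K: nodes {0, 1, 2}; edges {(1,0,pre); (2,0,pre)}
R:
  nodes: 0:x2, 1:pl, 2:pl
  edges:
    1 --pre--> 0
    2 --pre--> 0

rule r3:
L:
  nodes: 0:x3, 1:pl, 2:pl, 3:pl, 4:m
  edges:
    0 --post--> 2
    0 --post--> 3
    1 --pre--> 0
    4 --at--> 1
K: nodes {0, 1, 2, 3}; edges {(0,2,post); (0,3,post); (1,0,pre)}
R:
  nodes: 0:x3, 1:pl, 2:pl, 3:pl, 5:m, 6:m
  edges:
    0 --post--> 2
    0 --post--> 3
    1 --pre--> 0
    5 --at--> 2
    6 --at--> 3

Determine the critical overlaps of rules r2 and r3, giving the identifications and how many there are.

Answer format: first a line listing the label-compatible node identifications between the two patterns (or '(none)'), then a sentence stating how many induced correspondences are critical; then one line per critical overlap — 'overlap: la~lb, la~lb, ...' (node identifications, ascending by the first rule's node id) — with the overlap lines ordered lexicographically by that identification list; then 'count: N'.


label-compatible node identifications between L(r2) and L(r3): 1~1, 1~2, 1~3, 2~1, 2~2, 2~3, 3~4, 4~4
6 of the induced correspondences are critical overlaps of r2 and r3.
overlap: 1~1, 2~2, 3~4
overlap: 1~1, 2~3, 3~4
overlap: 1~1, 3~4
overlap: 1~2, 2~1, 4~4
overlap: 1~3, 2~1, 4~4
overlap: 2~1, 4~4
count: 6


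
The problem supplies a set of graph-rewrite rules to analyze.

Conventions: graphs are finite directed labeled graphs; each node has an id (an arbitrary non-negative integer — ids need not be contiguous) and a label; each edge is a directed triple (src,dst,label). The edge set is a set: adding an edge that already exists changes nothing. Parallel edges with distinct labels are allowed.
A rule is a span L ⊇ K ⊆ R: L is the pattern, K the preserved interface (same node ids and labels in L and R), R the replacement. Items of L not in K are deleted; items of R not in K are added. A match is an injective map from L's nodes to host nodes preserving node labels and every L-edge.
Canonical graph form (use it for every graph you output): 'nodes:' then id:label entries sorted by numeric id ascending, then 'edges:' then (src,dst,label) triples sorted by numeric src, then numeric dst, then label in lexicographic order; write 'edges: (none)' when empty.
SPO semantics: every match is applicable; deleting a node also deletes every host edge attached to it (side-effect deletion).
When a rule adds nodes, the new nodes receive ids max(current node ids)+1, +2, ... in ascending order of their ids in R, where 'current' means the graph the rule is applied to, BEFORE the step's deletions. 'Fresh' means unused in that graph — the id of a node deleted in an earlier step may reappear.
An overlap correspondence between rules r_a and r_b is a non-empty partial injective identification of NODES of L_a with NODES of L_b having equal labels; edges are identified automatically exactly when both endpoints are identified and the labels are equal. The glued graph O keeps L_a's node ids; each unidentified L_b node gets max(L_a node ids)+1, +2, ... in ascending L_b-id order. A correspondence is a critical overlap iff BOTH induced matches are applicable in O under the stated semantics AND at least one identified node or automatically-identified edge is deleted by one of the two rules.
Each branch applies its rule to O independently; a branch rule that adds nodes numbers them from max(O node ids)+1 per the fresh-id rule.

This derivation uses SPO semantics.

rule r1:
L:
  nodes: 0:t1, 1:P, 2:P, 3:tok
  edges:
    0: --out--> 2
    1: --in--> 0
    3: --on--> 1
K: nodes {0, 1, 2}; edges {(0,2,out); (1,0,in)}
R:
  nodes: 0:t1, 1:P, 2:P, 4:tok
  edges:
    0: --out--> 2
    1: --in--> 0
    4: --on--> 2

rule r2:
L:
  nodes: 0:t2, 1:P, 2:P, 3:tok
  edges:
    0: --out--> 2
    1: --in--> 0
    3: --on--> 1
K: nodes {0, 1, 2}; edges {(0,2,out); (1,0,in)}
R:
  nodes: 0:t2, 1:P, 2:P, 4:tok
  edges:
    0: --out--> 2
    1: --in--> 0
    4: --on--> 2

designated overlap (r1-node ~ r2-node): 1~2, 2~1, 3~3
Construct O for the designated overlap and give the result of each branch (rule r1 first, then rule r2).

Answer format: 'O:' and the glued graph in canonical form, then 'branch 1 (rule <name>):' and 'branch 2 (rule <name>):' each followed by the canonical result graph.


O:
nodes: 0:t1, 1:P, 2:P, 3:tok, 4:t2
edges: (0,2,out); (1,0,in); (2,4,in); (3,1,on); (3,2,on); (4,1,out)
branch 1 (rule r1):
nodes: 0:t1, 1:P, 2:P, 4:t2, 5:tok
edges: (0,2,out); (1,0,in); (2,4,in); (4,1,out); (5,2,on)
branch 2 (rule r2):
nodes: 0:t1, 1:P, 2:P, 4:t2, 5:tok
edges: (0,2,out); (1,0,in); (2,4,in); (4,1,out); (5,1,on)


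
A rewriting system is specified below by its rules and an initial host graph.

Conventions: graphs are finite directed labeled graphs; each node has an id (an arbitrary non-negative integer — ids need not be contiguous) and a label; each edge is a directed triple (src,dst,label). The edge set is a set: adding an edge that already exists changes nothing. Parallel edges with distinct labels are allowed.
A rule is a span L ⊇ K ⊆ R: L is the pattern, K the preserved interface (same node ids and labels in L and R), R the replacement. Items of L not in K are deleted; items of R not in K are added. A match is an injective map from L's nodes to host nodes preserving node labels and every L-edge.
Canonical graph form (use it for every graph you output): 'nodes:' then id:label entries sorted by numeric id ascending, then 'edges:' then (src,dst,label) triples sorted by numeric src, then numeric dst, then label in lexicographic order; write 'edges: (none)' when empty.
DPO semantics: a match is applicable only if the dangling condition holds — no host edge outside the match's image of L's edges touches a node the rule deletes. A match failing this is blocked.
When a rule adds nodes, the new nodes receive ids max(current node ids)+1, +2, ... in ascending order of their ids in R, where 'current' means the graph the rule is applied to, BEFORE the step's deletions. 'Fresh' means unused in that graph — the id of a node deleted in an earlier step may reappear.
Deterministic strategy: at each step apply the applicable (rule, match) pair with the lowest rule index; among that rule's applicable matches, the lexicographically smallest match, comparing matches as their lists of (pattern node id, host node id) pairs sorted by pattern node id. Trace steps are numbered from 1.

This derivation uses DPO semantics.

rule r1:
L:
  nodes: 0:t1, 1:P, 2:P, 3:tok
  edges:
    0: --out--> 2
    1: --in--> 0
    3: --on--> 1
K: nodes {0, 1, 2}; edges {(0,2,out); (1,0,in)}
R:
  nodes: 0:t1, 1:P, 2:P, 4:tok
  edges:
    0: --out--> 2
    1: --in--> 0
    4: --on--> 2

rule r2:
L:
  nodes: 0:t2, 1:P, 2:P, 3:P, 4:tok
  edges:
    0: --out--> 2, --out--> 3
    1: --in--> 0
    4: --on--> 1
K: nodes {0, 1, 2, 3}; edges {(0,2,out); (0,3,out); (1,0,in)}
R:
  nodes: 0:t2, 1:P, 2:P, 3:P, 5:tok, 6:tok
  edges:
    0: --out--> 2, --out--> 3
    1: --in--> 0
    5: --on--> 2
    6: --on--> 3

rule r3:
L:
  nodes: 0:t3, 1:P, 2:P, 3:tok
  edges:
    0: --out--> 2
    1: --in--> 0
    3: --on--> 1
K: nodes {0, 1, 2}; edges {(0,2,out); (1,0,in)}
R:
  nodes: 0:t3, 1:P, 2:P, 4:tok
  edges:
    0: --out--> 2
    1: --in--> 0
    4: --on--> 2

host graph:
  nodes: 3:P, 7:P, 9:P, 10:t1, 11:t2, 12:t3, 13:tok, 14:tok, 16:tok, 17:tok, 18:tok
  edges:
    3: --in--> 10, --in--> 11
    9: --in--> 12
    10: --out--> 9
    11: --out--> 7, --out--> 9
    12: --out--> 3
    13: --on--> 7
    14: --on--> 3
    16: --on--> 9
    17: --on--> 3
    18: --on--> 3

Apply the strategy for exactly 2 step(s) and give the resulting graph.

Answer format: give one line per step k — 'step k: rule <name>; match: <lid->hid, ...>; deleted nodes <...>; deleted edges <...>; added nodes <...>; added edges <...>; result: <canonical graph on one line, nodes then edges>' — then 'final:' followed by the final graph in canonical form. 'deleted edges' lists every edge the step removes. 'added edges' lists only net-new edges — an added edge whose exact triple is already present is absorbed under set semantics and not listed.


step 1: rule r1; match: 0->10, 1->3, 2->9, 3->14; deleted nodes 14; deleted edges (14,3,on); added nodes 19; added edges (19,9,on); result: nodes: 3:P, 7:P, 9:P, 10:t1, 11:t2, 12:t3, 13:tok, 16:tok, 17:tok, 18:tok, 19:tok edges: (3,10,in); (3,11,in); (9,12,in); (10,9,out); (11,7,out); (11,9,out); (12,3,out); (13,7,on); (16,9,on); (17,3,on); (18,3,on); (19,9,on)
step 2: rule r1; match: 0->10, 1->3, 2->9, 3->17; deleted nodes 17; deleted edges (17,3,on); added nodes 20; added edges (20,9,on); result: nodes: 3:P, 7:P, 9:P, 10:t1, 11:t2, 12:t3, 13:tok, 16:tok, 18:tok, 19:tok, 20:tok edges: (3,10,in); (3,11,in); (9,12,in); (10,9,out); (11,7,out); (11,9,out); (12,3,out); (13,7,on); (16,9,on); (18,3,on); (19,9,on); (20,9,on)
final:
nodes: 3:P, 7:P, 9:P, 10:t1, 11:t2, 12:t3, 13:tok, 16:tok, 18:tok, 19:tok, 20:tok
edges: (3,10,in); (3,11,in); (9,12,in); (10,9,out); (11,7,out); (11,9,out); (12,3,out); (13,7,on); (16,9,on); (18,3,on); (19,9,on); (20,9,on)
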